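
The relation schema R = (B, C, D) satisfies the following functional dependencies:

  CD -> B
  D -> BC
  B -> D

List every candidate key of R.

{B}; {D}

{B}⁺: B→D adds D; D→BC adds C → {B, C, D}.
{D}⁺: D→BC adds B, C → {B, C, D}.
Any other superkey contains one of these as a subset, so there are no further candidate keys.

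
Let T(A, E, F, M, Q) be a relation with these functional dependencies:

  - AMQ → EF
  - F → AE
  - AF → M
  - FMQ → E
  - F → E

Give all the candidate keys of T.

Attribute Q never appears on the right-hand side of any dependency, so Q must belong to every candidate key.
{Q}⁺ = {Q}, which is not all of the schema, so we must add further attributes.
{F, Q}⁺: F→AE adds A, E; AF→M adds M → {A, E, F, M, Q}. Minimal: {Q}⁺ = {Q}; {F}⁺ = {A, E, F, M} — none reach the full schema.
{A, M, Q}⁺: AMQ→EF adds E, F → {A, E, F, M, Q}. Minimal: {M, Q}⁺ = {M, Q}; {A, Q}⁺ = {A, Q}; {A, M}⁺ = {A, M} — none reach the full schema.

(F, Q), (A, M, Q)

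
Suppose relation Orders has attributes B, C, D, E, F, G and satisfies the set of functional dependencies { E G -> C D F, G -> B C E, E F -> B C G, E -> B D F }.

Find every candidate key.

{E}⁺: E→BDF adds B, D, F; EF→BCG adds C, G → {B, C, D, E, F, G}.
{G}⁺: G→BCE adds B, C, E; E→BDF adds D, F → {B, C, D, E, F, G}.

{E}, {G}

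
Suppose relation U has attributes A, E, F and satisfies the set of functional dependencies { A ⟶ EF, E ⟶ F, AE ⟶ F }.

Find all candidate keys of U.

Attribute A never appears on the right-hand side of any dependency, so A must belong to every candidate key.
{A}⁺ = {A, E, F}, which is all of the schema, so {A} is the only candidate key.

A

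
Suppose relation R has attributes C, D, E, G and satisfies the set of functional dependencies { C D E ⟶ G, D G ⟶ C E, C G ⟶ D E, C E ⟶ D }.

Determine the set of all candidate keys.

{C, E}; {C, G}; {D, G}

{C, E}⁺: CE→D adds D; CDE→G adds G → {C, D, E, G}.
{C, G}⁺: CG→DE adds D, E → {C, D, E, G}.
{D, G}⁺: DG→CE adds C, E → {C, D, E, G}.
Any other superkey contains one of these as a subset, so there are no further candidate keys.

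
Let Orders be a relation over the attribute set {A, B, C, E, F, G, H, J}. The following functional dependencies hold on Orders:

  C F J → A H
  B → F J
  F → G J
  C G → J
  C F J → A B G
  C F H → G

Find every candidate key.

Attributes C, E never appear on any right-hand side, so every candidate key must contain {C, E}.
{C, E}⁺ = {C, E}, which is not all of the schema, so we must add further attributes.
{B, C, E}⁺: B→FJ adds F, J; F→GJ adds G; CFJ→ABG adds A; CFJ→AH adds H → {A, B, C, E, F, G, H, J}. Minimal: {C, E}⁺ = {C, E}; {B, E}⁺ = {B, E, F, G, J}; {B, C}⁺ = {A, B, C, F, G, H, J} — none reach the full schema.
{C, E, F}⁺: F→GJ adds G, J; CFJ→ABG adds A, B; CFJ→AH adds H → {A, B, C, E, F, G, H, J}. Minimal: {E, F}⁺ = {E, F, G, J}; {C, F}⁺ = {A, B, C, F, G, H, J}; {C, E}⁺ = {C, E} — none reach the full schema.

BCE; CEF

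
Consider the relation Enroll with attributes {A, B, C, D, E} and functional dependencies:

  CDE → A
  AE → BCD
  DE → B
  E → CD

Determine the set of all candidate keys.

Attribute E never appears on the right-hand side of any dependency, so E must belong to every candidate key.
{E}⁺ = {A, B, C, D, E}, which is all of the schema, so {E} is the only candidate key.

(E)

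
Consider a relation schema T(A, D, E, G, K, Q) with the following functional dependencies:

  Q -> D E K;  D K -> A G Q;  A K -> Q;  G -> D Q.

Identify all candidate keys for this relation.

{G}⁺: G→DQ adds D, Q; Q→DEK adds E, K; DK→AGQ adds A → {A, D, E, G, K, Q}.
{Q}⁺: Q→DEK adds D, E, K; DK→AGQ adds A, G → {A, D, E, G, K, Q}.
{A, K}⁺: AK→Q adds Q; Q→DEK adds D, E; DK→AGQ adds G → {A, D, E, G, K, Q}. Minimal: {K}⁺ = {K}; {A}⁺ = {A} — none reach the full schema.
{D, K}⁺: DK→AGQ adds A, G, Q; Q→DEK adds E → {A, D, E, G, K, Q}. Minimal: {K}⁺ = {K}; {D}⁺ = {D} — none reach the full schema.
Any other superkey contains one of these as a subset, so there are no further candidate keys.

G, Q, AK, DK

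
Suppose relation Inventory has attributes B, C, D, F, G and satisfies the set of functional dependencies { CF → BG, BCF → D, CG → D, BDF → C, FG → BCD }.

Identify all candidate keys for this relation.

Attribute F never appears on the right-hand side of any dependency, so F must belong to every candidate key.
{F}⁺ = {F}, which is not all of the schema, so we must add further attributes.
{C, F}⁺: CF→BG adds B, G; BCF→D adds D → {B, C, D, F, G}. Minimal: {F}⁺ = {F}; {C}⁺ = {C} — none reach the full schema.
{F, G}⁺: FG→BCD adds B, C, D → {B, C, D, F, G}. Minimal: {G}⁺ = {G}; {F}⁺ = {F} — none reach the full schema.
{B, D, F}⁺: BDF→C adds C; CF→BG adds G → {B, C, D, F, G}. Minimal: {D, F}⁺ = {D, F}; {B, F}⁺ = {B, F}; {B, D}⁺ = {B, D} — none reach the full schema.

{C, F}; {F, G}; {B, D, F}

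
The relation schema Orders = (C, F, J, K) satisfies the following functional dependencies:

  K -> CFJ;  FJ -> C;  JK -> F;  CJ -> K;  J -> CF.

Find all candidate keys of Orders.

{J}⁺: J→CF adds C, F; CJ→K adds K → {C, F, J, K}.
{K}⁺: K→CFJ adds C, F, J → {C, F, J, K}.

(J); (K)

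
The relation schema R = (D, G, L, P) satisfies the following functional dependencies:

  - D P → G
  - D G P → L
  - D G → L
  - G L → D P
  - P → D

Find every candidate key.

{P}, {D, G}, {G, L}

{P}⁺: P→D adds D; DP→G adds G; DGP→L adds L → {D, G, L, P}.
{D, G}⁺: DG→L adds L; GL→DP adds P → {D, G, L, P}. Minimal: {G}⁺ = {G}; {D}⁺ = {D} — none reach the full schema.
{G, L}⁺: GL→DP adds D, P → {D, G, L, P}. Minimal: {L}⁺ = {L}; {G}⁺ = {G} — none reach the full schema.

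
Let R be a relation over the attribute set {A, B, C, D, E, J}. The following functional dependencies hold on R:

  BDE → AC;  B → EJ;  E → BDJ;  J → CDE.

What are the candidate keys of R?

{B}⁺: B→EJ adds E, J; E→BDJ adds D; J→CDE adds C; BDE→AC adds A → {A, B, C, D, E, J}.
{E}⁺: E→BDJ adds B, D, J; J→CDE adds C; BDE→AC adds A → {A, B, C, D, E, J}.
{J}⁺: J→CDE adds C, D, E; E→BDJ adds B; BDE→AC adds A → {A, B, C, D, E, J}.

{B}, {E}, {J}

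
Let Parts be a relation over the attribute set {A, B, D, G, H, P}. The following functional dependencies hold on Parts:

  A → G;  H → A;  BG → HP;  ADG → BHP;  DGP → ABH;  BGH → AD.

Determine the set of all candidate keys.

{A, B}, {A, D}, {B, G}, {B, H}, {D, H}, {D, G, P}

{A, B}⁺: A→G adds G; BG→HP adds H, P; BGH→AD adds D → {A, B, D, G, H, P}.
{A, D}⁺: A→G adds G; ADG→BHP adds B, H, P → {A, B, D, G, H, P}.
{B, G}⁺: BG→HP adds H, P; BGH→AD adds A, D → {A, B, D, G, H, P}.
{B, H}⁺: H→A adds A; A→G adds G; BG→HP adds P; BGH→AD adds D → {A, B, D, G, H, P}.
{D, H}⁺: H→A adds A; A→G adds G; ADG→BHP adds B, P → {A, B, D, G, H, P}.
{D, G, P}⁺: DGP→ABH adds A, B, H → {A, B, D, G, H, P}.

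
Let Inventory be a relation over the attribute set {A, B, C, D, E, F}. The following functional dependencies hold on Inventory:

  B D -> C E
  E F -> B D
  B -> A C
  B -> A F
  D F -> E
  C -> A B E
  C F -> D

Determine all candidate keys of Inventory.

B, C, DF, EF

{B}⁺: B→AC adds A, C; B→AF adds F; C→ABE adds E; CF→D adds D → {A, B, C, D, E, F}.
{C}⁺: C→ABE adds A, B, E; B→AF adds F; CF→D adds D → {A, B, C, D, E, F}.
{D, F}⁺: DF→E adds E; EF→BD adds B; B→AC adds A, C → {A, B, C, D, E, F}. Minimal: {F}⁺ = {F}; {D}⁺ = {D} — none reach the full schema.
{E, F}⁺: EF→BD adds B, D; B→AC adds A, C → {A, B, C, D, E, F}. Minimal: {F}⁺ = {F}; {E}⁺ = {E} — none reach the full schema.
Any other superkey contains one of these as a subset, so there are no further candidate keys.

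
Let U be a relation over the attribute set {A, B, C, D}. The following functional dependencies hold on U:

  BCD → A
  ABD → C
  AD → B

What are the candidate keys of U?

Attribute D never appears on the right-hand side of any dependency, so D must belong to every candidate key.
{D}⁺ = {D}, which is not all of the schema, so we must add further attributes.
{A, D}⁺: AD→B adds B; ABD→C adds C → {A, B, C, D}. Minimal: {D}⁺ = {D}; {A}⁺ = {A} — none reach the full schema.
{B, C, D}⁺: BCD→A adds A → {A, B, C, D}. Minimal: {C, D}⁺ = {C, D}; {B, D}⁺ = {B, D}; {B, C}⁺ = {B, C} — none reach the full schema.
Any other superkey contains one of these as a subset, so there are no further candidate keys.

(A, D), (B, C, D)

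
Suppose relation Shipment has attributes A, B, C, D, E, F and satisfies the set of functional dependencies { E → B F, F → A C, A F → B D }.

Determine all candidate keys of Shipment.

E

Attribute E never appears on the right-hand side of any dependency, so E must belong to every candidate key.
{E}⁺ = {A, B, C, D, E, F}, which is all of the schema, so {E} is the only candidate key.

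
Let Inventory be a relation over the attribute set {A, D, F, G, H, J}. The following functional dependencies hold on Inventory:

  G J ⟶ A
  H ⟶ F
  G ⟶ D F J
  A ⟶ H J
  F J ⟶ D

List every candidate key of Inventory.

G

Attribute G never appears on the right-hand side of any dependency, so G must belong to every candidate key.
{G}⁺ = {A, D, F, G, H, J}, which is all of the schema, so {G} is the only candidate key.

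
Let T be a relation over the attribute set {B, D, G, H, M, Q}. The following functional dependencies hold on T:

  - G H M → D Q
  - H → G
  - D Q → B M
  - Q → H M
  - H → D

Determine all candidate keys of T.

{Q}⁺: Q→HM adds H, M; H→D adds D; H→G adds G; DQ→BM adds B → {B, D, G, H, M, Q}.
{H, M}⁺: H→G adds G; H→D adds D; GHM→DQ adds Q; DQ→BM adds B → {B, D, G, H, M, Q}.

Q, HM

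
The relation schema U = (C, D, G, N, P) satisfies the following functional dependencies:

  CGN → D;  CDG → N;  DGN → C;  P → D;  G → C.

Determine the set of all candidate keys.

Attributes G, P never appear on any right-hand side, so every candidate key must contain {G, P}.
{G, P}⁺ = {C, D, G, N, P}, which is all of the schema, so {G, P} is the only candidate key.

GP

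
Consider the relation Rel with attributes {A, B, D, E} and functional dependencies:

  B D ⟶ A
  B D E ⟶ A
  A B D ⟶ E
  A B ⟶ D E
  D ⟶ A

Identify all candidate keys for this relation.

Attribute B never appears on the right-hand side of any dependency, so B must belong to every candidate key.
{B}⁺ = {B}, which is not all of the schema, so we must add further attributes.
{A, B}⁺: AB→DE adds D, E → {A, B, D, E}.
{B, D}⁺: BD→A adds A; ABD→E adds E → {A, B, D, E}.
Any other superkey contains one of these as a subset, so there are no further candidate keys.

{A, B}; {B, D}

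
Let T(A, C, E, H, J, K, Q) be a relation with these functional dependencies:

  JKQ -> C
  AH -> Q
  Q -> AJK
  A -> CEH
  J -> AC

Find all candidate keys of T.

{A}⁺: A→CEH adds C, E, H; AH→Q adds Q; Q→AJK adds J, K → {A, C, E, H, J, K, Q}.
{J}⁺: J→AC adds A, C; A→CEH adds E, H; AH→Q adds Q; Q→AJK adds K → {A, C, E, H, J, K, Q}.
{Q}⁺: Q→AJK adds A, J, K; A→CEH adds C, E, H → {A, C, E, H, J, K, Q}.

(A), (J), (Q)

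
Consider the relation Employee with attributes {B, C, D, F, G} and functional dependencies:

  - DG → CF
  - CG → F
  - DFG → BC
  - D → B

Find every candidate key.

Attributes D, G never appear on any right-hand side, so every candidate key must contain {D, G}.
{D, G}⁺ = {B, C, D, F, G}, which is all of the schema, so {D, G} is the only candidate key.

DG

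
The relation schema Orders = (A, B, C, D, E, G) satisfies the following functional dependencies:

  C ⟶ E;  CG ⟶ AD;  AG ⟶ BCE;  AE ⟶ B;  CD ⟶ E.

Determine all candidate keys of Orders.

Attribute G never appears on the right-hand side of any dependency, so G must belong to every candidate key.
{G}⁺ = {G}, which is not all of the schema, so we must add further attributes.
{A, G}⁺: AG→BCE adds B, C, E; CG→AD adds D → {A, B, C, D, E, G}. Minimal: {G}⁺ = {G}; {A}⁺ = {A} — none reach the full schema.
{C, G}⁺: C→E adds E; CG→AD adds A, D; AG→BCE adds B → {A, B, C, D, E, G}. Minimal: {G}⁺ = {G}; {C}⁺ = {C, E} — none reach the full schema.
Any other superkey contains one of these as a subset, so there are no further candidate keys.

{A, G}; {C, G}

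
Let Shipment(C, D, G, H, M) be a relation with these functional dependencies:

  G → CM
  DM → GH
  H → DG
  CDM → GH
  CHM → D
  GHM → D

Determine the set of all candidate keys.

{H}, {D, G}, {D, M}

{H}⁺: H→DG adds D, G; G→CM adds C, M → {C, D, G, H, M}.
{D, G}⁺: G→CM adds C, M; DM→GH adds H → {C, D, G, H, M}.
{D, M}⁺: DM→GH adds G, H; G→CM adds C → {C, D, G, H, M}.
Any other superkey contains one of these as a subset, so there are no further candidate keys.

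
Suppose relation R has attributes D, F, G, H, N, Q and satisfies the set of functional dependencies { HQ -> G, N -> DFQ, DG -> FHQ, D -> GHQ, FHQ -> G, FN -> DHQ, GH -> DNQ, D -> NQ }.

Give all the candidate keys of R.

{D}⁺: D→GHQ adds G, H, Q; GH→DNQ adds N; N→DFQ adds F → {D, F, G, H, N, Q}.
{N}⁺: N→DFQ adds D, F, Q; D→GHQ adds G, H → {D, F, G, H, N, Q}.
{G, H}⁺: GH→DNQ adds D, N, Q; N→DFQ adds F → {D, F, G, H, N, Q}. Minimal: {H}⁺ = {H}; {G}⁺ = {G} — none reach the full schema.
{H, Q}⁺: HQ→G adds G; GH→DNQ adds D, N; N→DFQ adds F → {D, F, G, H, N, Q}. Minimal: {Q}⁺ = {Q}; {H}⁺ = {H} — none reach the full schema.
Any other superkey contains one of these as a subset, so there are no further candidate keys.

{D}, {N}, {G, H}, {H, Q}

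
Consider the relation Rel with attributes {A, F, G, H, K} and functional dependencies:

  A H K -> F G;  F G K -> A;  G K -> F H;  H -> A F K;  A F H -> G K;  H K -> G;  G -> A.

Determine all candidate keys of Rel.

{H}⁺: H→AFK adds A, F, K; AFH→GK adds G → {A, F, G, H, K}.
{G, K}⁺: GK→FH adds F, H; H→AFK adds A → {A, F, G, H, K}. Minimal: {K}⁺ = {K}; {G}⁺ = {A, G} — none reach the full schema.
Any other superkey contains one of these as a subset, so there are no further candidate keys.

(H), (G, K)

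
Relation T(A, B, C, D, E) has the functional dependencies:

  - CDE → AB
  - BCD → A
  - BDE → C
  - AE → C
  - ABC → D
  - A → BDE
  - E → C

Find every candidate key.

{A}, {D, E}, {B, C, D}

{A}⁺: A→BDE adds B, D, E; E→C adds C → {A, B, C, D, E}.
{D, E}⁺: E→C adds C; CDE→AB adds A, B → {A, B, C, D, E}. Minimal: {E}⁺ = {C, E}; {D}⁺ = {D} — none reach the full schema.
{B, C, D}⁺: BCD→A adds A; A→BDE adds E → {A, B, C, D, E}. Minimal: {C, D}⁺ = {C, D}; {B, D}⁺ = {B, D}; {B, C}⁺ = {B, C} — none reach the full schema.
Any other superkey contains one of these as a subset, so there are no further candidate keys.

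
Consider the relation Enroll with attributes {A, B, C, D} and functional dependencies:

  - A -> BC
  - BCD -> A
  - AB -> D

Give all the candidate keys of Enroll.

{A}⁺: A→BC adds B, C; AB→D adds D → {A, B, C, D}.
{B, C, D}⁺: BCD→A adds A → {A, B, C, D}. Minimal: {C, D}⁺ = {C, D}; {B, D}⁺ = {B, D}; {B, C}⁺ = {B, C} — none reach the full schema.
Any other superkey contains one of these as a subset, so there are no further candidate keys.

(A), (B, C, D)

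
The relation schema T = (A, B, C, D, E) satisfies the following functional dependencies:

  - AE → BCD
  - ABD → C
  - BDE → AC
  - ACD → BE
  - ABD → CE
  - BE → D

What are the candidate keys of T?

{A, E}⁺: AE→BCD adds B, C, D → {A, B, C, D, E}. Minimal: {E}⁺ = {E}; {A}⁺ = {A} — none reach the full schema.
{B, E}⁺: BE→D adds D; BDE→AC adds A, C → {A, B, C, D, E}. Minimal: {E}⁺ = {E}; {B}⁺ = {B} — none reach the full schema.
{A, B, D}⁺: ABD→C adds C; ACD→BE adds E → {A, B, C, D, E}. Minimal: {B, D}⁺ = {B, D}; {A, D}⁺ = {A, D}; {A, B}⁺ = {A, B} — none reach the full schema.
{A, C, D}⁺: ACD→BE adds B, E → {A, B, C, D, E}. Minimal: {C, D}⁺ = {C, D}; {A, D}⁺ = {A, D}; {A, C}⁺ = {A, C} — none reach the full schema.

AE, BE, ABD, ACD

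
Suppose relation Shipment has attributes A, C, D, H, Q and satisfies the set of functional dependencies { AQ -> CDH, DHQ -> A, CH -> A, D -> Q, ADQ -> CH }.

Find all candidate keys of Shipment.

{A, D}⁺: D→Q adds Q; ADQ→CH adds C, H → {A, C, D, H, Q}. Minimal: {D}⁺ = {D, Q}; {A}⁺ = {A} — none reach the full schema.
{A, Q}⁺: AQ→CDH adds C, D, H → {A, C, D, H, Q}. Minimal: {Q}⁺ = {Q}; {A}⁺ = {A} — none reach the full schema.
{D, H}⁺: D→Q adds Q; DHQ→A adds A; ADQ→CH adds C → {A, C, D, H, Q}. Minimal: {H}⁺ = {H}; {D}⁺ = {D, Q} — none reach the full schema.
{C, H, Q}⁺: CH→A adds A; AQ→CDH adds D → {A, C, D, H, Q}. Minimal: {H, Q}⁺ = {H, Q}; {C, Q}⁺ = {C, Q}; {C, H}⁺ = {A, C, H} — none reach the full schema.
Any other superkey contains one of these as a subset, so there are no further candidate keys.

(A, D), (A, Q), (D, H), (C, H, Q)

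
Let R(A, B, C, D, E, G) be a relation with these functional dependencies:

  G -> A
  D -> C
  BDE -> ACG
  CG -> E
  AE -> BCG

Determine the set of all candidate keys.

DG; ADE; BDE

{D, G}⁺: G→A adds A; D→C adds C; CG→E adds E; AE→BCG adds B → {A, B, C, D, E, G}. Minimal: {G}⁺ = {A, G}; {D}⁺ = {C, D} — none reach the full schema.
{A, D, E}⁺: D→C adds C; AE→BCG adds B, G → {A, B, C, D, E, G}. Minimal: {D, E}⁺ = {C, D, E}; {A, E}⁺ = {A, B, C, E, G}; {A, D}⁺ = {A, C, D} — none reach the full schema.
{B, D, E}⁺: D→C adds C; BDE→ACG adds A, G → {A, B, C, D, E, G}. Minimal: {D, E}⁺ = {C, D, E}; {B, E}⁺ = {B, E}; {B, D}⁺ = {B, C, D} — none reach the full schema.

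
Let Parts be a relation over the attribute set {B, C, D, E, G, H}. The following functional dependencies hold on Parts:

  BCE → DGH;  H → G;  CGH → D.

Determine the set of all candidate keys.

{B, C, E}⁺: BCE→DGH adds D, G, H → {B, C, D, E, G, H}. Minimal: {C, E}⁺ = {C, E}; {B, E}⁺ = {B, E}; {B, C}⁺ = {B, C} — none reach the full schema.
No other minimal superkey exists.

BCE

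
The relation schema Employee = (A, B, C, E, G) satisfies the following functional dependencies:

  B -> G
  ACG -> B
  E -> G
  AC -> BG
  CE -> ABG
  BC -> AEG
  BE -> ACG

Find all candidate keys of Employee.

(A, C); (B, C); (B, E); (C, E)

{A, C}⁺: AC→BG adds B, G; BC→AEG adds E → {A, B, C, E, G}. Minimal: {C}⁺ = {C}; {A}⁺ = {A} — none reach the full schema.
{B, C}⁺: B→G adds G; BC→AEG adds A, E → {A, B, C, E, G}. Minimal: {C}⁺ = {C}; {B}⁺ = {B, G} — none reach the full schema.
{B, E}⁺: B→G adds G; BE→ACG adds A, C → {A, B, C, E, G}. Minimal: {E}⁺ = {E, G}; {B}⁺ = {B, G} — none reach the full schema.
{C, E}⁺: E→G adds G; CE→ABG adds A, B → {A, B, C, E, G}. Minimal: {E}⁺ = {E, G}; {C}⁺ = {C} — none reach the full schema.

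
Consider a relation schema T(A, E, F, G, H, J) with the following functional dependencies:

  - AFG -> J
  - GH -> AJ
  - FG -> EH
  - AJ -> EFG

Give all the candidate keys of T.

{A, J}, {F, G}, {G, H}

{A, J}⁺: AJ→EFG adds E, F, G; FG→EH adds H → {A, E, F, G, H, J}. Minimal: {J}⁺ = {J}; {A}⁺ = {A} — none reach the full schema.
{F, G}⁺: FG→EH adds E, H; GH→AJ adds A, J → {A, E, F, G, H, J}. Minimal: {G}⁺ = {G}; {F}⁺ = {F} — none reach the full schema.
{G, H}⁺: GH→AJ adds A, J; AJ→EFG adds E, F → {A, E, F, G, H, J}. Minimal: {H}⁺ = {H}; {G}⁺ = {G} — none reach the full schema.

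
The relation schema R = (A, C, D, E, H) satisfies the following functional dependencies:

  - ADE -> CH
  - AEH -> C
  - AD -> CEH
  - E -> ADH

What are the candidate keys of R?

{E}⁺: E→ADH adds A, D, H; ADE→CH adds C → {A, C, D, E, H}.
{A, D}⁺: AD→CEH adds C, E, H → {A, C, D, E, H}. Minimal: {D}⁺ = {D}; {A}⁺ = {A} — none reach the full schema.

{E}, {A, D}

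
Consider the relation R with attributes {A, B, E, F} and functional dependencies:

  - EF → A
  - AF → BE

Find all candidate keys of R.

{A, F}; {E, F}

Attribute F never appears on the right-hand side of any dependency, so F must belong to every candidate key.
{F}⁺ = {F}, which is not all of the schema, so we must add further attributes.
{A, F}⁺: AF→BE adds B, E → {A, B, E, F}. Minimal: {F}⁺ = {F}; {A}⁺ = {A} — none reach the full schema.
{E, F}⁺: EF→A adds A; AF→BE adds B → {A, B, E, F}. Minimal: {F}⁺ = {F}; {E}⁺ = {E} — none reach the full schema.
Any other superkey contains one of these as a subset, so there are no further candidate keys.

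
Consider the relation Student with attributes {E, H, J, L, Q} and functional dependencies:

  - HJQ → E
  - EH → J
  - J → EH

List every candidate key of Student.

Attributes L, Q never appear on any right-hand side, so every candidate key must contain {L, Q}.
{L, Q}⁺ = {L, Q}, which is not all of the schema, so we must add further attributes.
{J, L, Q}⁺: J→EH adds E, H → {E, H, J, L, Q}. Minimal: {L, Q}⁺ = {L, Q}; {J, Q}⁺ = {E, H, J, Q}; {J, L}⁺ = {E, H, J, L} — none reach the full schema.
{E, H, L, Q}⁺: EH→J adds J → {E, H, J, L, Q}. Minimal: {H, L, Q}⁺ = {H, L, Q}; {E, L, Q}⁺ = {E, L, Q}; {E, H, Q}⁺ = {E, H, J, Q}; … — none reach the full schema.

{J, L, Q}, {E, H, L, Q}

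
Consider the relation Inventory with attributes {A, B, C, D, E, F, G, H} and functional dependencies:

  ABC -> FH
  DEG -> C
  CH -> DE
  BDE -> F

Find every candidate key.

{A, B, C, G}, {A, B, D, E, G}

Attributes A, B, G never appear on any right-hand side, so every candidate key must contain {A, B, G}.
{A, B, G}⁺ = {A, B, G}, which is not all of the schema, so we must add further attributes.
{A, B, C, G}⁺: ABC→FH adds F, H; CH→DE adds D, E → {A, B, C, D, E, F, G, H}.
{A, B, D, E, G}⁺: DEG→C adds C; BDE→F adds F; ABC→FH adds H → {A, B, C, D, E, F, G, H}.
Any other superkey contains one of these as a subset, so there are no further candidate keys.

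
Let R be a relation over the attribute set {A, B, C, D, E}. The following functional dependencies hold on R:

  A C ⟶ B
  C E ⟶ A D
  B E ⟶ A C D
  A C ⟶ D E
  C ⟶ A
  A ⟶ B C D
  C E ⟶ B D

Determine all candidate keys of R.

{A}⁺: A→BCD adds B, C, D; AC→DE adds E → {A, B, C, D, E}.
{C}⁺: C→A adds A; A→BCD adds B, D; AC→DE adds E → {A, B, C, D, E}.
{B, E}⁺: BE→ACD adds A, C, D → {A, B, C, D, E}. Minimal: {E}⁺ = {E}; {B}⁺ = {B} — none reach the full schema.
Any other superkey contains one of these as a subset, so there are no further candidate keys.

A; C; BE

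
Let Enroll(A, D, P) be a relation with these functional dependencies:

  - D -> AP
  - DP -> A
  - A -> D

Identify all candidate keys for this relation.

{A}; {D}

{A}⁺: A→D adds D; D→AP adds P → {A, D, P}.
{D}⁺: D→AP adds A, P → {A, D, P}.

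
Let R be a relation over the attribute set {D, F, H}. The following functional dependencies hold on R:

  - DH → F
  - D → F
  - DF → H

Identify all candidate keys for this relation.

Attribute D never appears on the right-hand side of any dependency, so D must belong to every candidate key.
{D}⁺ = {D, F, H}, which is all of the schema, so {D} is the only candidate key.

(D)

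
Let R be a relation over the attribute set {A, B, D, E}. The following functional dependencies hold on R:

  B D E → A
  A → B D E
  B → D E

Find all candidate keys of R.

{A}⁺: A→BDE adds B, D, E → {A, B, D, E}.
{B}⁺: B→DE adds D, E; BDE→A adds A → {A, B, D, E}.
Any other superkey contains one of these as a subset, so there are no further candidate keys.

{A}, {B}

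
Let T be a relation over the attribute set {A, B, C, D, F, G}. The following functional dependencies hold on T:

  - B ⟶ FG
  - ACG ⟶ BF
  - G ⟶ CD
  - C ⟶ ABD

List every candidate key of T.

B, C, G

{B}⁺: B→FG adds F, G; G→CD adds C, D; C→ABD adds A → {A, B, C, D, F, G}.
{C}⁺: C→ABD adds A, B, D; B→FG adds F, G → {A, B, C, D, F, G}.
{G}⁺: G→CD adds C, D; C→ABD adds A, B; B→FG adds F → {A, B, C, D, F, G}.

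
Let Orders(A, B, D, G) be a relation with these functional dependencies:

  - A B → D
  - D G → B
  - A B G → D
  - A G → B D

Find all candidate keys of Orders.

Attributes A, G never appear on any right-hand side, so every candidate key must contain {A, G}.
{A, G}⁺ = {A, B, D, G}, which is all of the schema, so {A, G} is the only candidate key.

AG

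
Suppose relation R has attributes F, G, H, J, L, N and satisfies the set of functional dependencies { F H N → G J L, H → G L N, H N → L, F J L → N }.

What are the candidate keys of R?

Attributes F, H never appear on any right-hand side, so every candidate key must contain {F, H}.
{F, H}⁺ = {F, G, H, J, L, N}, which is all of the schema, so {F, H} is the only candidate key.

(F, H)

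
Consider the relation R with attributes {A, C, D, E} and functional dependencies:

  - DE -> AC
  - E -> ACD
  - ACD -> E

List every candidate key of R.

{E}; {A, C, D}

{E}⁺: E→ACD adds A, C, D → {A, C, D, E}.
{A, C, D}⁺: ACD→E adds E → {A, C, D, E}.
Any other superkey contains one of these as a subset, so there are no further candidate keys.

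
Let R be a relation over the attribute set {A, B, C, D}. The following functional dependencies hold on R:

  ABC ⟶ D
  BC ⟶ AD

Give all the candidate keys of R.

Attributes B, C never appear on any right-hand side, so every candidate key must contain {B, C}.
{B, C}⁺ = {A, B, C, D}, which is all of the schema, so {B, C} is the only candidate key.

BC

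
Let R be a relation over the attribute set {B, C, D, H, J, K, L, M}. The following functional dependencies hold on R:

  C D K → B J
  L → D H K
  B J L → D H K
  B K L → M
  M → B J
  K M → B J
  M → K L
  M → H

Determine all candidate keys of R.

(C, L); (C, M)

Attribute C never appears on the right-hand side of any dependency, so C must belong to every candidate key.
{C}⁺ = {C}, which is not all of the schema, so we must add further attributes.
{C, L}⁺: L→DHK adds D, H, K; CDK→BJ adds B, J; BKL→M adds M → {B, C, D, H, J, K, L, M}. Minimal: {L}⁺ = {D, H, K, L}; {C}⁺ = {C} — none reach the full schema.
{C, M}⁺: M→BJ adds B, J; M→KL adds K, L; M→H adds H; L→DHK adds D → {B, C, D, H, J, K, L, M}. Minimal: {M}⁺ = {B, D, H, J, K, L, M}; {C}⁺ = {C} — none reach the full schema.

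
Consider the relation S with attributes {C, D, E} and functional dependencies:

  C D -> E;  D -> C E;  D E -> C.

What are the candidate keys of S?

Attribute D never appears on the right-hand side of any dependency, so D must belong to every candidate key.
{D}⁺ = {C, D, E}, which is all of the schema, so {D} is the only candidate key.

{D}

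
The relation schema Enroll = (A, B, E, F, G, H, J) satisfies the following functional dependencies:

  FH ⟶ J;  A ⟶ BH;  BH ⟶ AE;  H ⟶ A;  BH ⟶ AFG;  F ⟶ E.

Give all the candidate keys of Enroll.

{A}⁺: A→BH adds B, H; BH→AE adds E; BH→AFG adds F, G; FH→J adds J → {A, B, E, F, G, H, J}.
{H}⁺: H→A adds A; A→BH adds B; BH→AE adds E; BH→AFG adds F, G; FH→J adds J → {A, B, E, F, G, H, J}.
Any other superkey contains one of these as a subset, so there are no further candidate keys.

A, H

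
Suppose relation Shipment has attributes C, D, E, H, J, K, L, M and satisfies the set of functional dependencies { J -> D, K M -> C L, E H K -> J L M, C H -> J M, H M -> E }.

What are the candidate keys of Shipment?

{C, H, K}, {E, H, K}, {H, K, M}

Attributes H, K never appear on any right-hand side, so every candidate key must contain {H, K}.
{H, K}⁺ = {H, K}, which is not all of the schema, so we must add further attributes.
{C, H, K}⁺: CH→JM adds J, M; HM→E adds E; J→D adds D; KM→CL adds L → {C, D, E, H, J, K, L, M}.
{E, H, K}⁺: EHK→JLM adds J, L, M; J→D adds D; KM→CL adds C → {C, D, E, H, J, K, L, M}.
{H, K, M}⁺: KM→CL adds C, L; CH→JM adds J; HM→E adds E; J→D adds D → {C, D, E, H, J, K, L, M}.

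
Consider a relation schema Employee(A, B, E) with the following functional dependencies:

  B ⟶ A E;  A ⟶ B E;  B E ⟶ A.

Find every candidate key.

{A}, {B}

{A}⁺: A→BE adds B, E → {A, B, E}.
{B}⁺: B→AE adds A, E → {A, B, E}.
Any other superkey contains one of these as a subset, so there are no further candidate keys.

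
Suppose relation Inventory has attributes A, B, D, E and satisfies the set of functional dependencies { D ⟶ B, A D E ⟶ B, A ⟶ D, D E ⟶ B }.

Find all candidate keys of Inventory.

Attributes A, E never appear on any right-hand side, so every candidate key must contain {A, E}.
{A, E}⁺ = {A, B, D, E}, which is all of the schema, so {A, E} is the only candidate key.

(A, E)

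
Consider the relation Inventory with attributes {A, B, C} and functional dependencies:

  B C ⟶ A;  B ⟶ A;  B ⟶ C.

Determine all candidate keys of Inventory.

B

{B}⁺: B→A adds A; B→C adds C → {A, B, C}.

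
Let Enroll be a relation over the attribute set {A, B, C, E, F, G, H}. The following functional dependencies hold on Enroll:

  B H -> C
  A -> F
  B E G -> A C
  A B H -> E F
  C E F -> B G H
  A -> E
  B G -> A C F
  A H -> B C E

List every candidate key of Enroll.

AC, AH, BG, CEF, BEFH

{A, C}⁺: A→F adds F; A→E adds E; CEF→BGH adds B, G, H → {A, B, C, E, F, G, H}. Minimal: {C}⁺ = {C}; {A}⁺ = {A, E, F} — none reach the full schema.
{A, H}⁺: A→F adds F; A→E adds E; AH→BCE adds B, C; CEF→BGH adds G → {A, B, C, E, F, G, H}. Minimal: {H}⁺ = {H}; {A}⁺ = {A, E, F} — none reach the full schema.
{B, G}⁺: BG→ACF adds A, C, F; A→E adds E; CEF→BGH adds H → {A, B, C, E, F, G, H}. Minimal: {G}⁺ = {G}; {B}⁺ = {B} — none reach the full schema.
{C, E, F}⁺: CEF→BGH adds B, G, H; BG→ACF adds A → {A, B, C, E, F, G, H}. Minimal: {E, F}⁺ = {E, F}; {C, F}⁺ = {C, F}; {C, E}⁺ = {C, E} — none reach the full schema.
{B, E, F, H}⁺: BH→C adds C; CEF→BGH adds G; BG→ACF adds A → {A, B, C, E, F, G, H}. Minimal: {E, F, H}⁺ = {E, F, H}; {B, F, H}⁺ = {B, C, F, H}; {B, E, H}⁺ = {B, C, E, H}; … — none reach the full schema.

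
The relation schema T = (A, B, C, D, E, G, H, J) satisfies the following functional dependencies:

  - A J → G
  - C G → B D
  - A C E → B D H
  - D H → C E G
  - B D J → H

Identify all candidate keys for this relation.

Attributes A, J never appear on any right-hand side, so every candidate key must contain {A, J}.
{A, J}⁺ = {A, G, J}, which is not all of the schema, so we must add further attributes.
{A, C, J}⁺: AJ→G adds G; CG→BD adds B, D; BDJ→H adds H; DH→CEG adds E → {A, B, C, D, E, G, H, J}. Minimal: {C, J}⁺ = {C, J}; {A, J}⁺ = {A, G, J}; {A, C}⁺ = {A, C} — none reach the full schema.
{A, B, D, J}⁺: AJ→G adds G; BDJ→H adds H; DH→CEG adds C, E → {A, B, C, D, E, G, H, J}. Minimal: {B, D, J}⁺ = {B, C, D, E, G, H, J}; {A, D, J}⁺ = {A, D, G, J}; {A, B, J}⁺ = {A, B, G, J}; … — none reach the full schema.
{A, D, H, J}⁺: AJ→G adds G; DH→CEG adds C, E; CG→BD adds B → {A, B, C, D, E, G, H, J}. Minimal: {D, H, J}⁺ = {B, C, D, E, G, H, J}; {A, H, J}⁺ = {A, G, H, J}; {A, D, J}⁺ = {A, D, G, J}; … — none reach the full schema.
Any other superkey contains one of these as a subset, so there are no further candidate keys.

ACJ, ABDJ, ADHJ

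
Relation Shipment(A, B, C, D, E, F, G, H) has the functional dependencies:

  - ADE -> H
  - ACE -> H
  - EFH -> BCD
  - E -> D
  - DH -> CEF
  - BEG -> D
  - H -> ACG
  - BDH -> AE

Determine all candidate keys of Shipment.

AE, DH, EH

{A, E}⁺: E→D adds D; ADE→H adds H; DH→CEF adds C, F; H→ACG adds G; EFH→BCD adds B → {A, B, C, D, E, F, G, H}. Minimal: {E}⁺ = {D, E}; {A}⁺ = {A} — none reach the full schema.
{D, H}⁺: DH→CEF adds C, E, F; H→ACG adds A, G; EFH→BCD adds B → {A, B, C, D, E, F, G, H}. Minimal: {H}⁺ = {A, C, G, H}; {D}⁺ = {D} — none reach the full schema.
{E, H}⁺: E→D adds D; DH→CEF adds C, F; H→ACG adds A, G; EFH→BCD adds B → {A, B, C, D, E, F, G, H}. Minimal: {H}⁺ = {A, C, G, H}; {E}⁺ = {D, E} — none reach the full schema.
Any other superkey contains one of these as a subset, so there are no further candidate keys.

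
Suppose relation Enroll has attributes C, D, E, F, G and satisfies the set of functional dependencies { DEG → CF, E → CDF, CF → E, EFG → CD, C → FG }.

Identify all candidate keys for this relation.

{C}⁺: C→FG adds F, G; CF→E adds E; EFG→CD adds D → {C, D, E, F, G}.
{E}⁺: E→CDF adds C, D, F; C→FG adds G → {C, D, E, F, G}.
Any other superkey contains one of these as a subset, so there are no further candidate keys.

{C}, {E}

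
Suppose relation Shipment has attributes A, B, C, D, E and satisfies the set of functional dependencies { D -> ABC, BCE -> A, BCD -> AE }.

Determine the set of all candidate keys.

(D)

Attribute D never appears on the right-hand side of any dependency, so D must belong to every candidate key.
{D}⁺ = {A, B, C, D, E}, which is all of the schema, so {D} is the only candidate key.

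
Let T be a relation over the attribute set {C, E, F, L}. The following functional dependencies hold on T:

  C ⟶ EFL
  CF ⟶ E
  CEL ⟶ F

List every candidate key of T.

{C}

Attribute C never appears on the right-hand side of any dependency, so C must belong to every candidate key.
{C}⁺ = {C, E, F, L}, which is all of the schema, so {C} is the only candidate key.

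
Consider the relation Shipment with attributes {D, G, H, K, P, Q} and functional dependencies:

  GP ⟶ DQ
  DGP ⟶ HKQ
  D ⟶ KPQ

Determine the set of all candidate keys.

Attribute G never appears on the right-hand side of any dependency, so G must belong to every candidate key.
{G}⁺ = {G}, which is not all of the schema, so we must add further attributes.
{D, G}⁺: D→KPQ adds K, P, Q; DGP→HKQ adds H → {D, G, H, K, P, Q}. Minimal: {G}⁺ = {G}; {D}⁺ = {D, K, P, Q} — none reach the full schema.
{G, P}⁺: GP→DQ adds D, Q; DGP→HKQ adds H, K → {D, G, H, K, P, Q}. Minimal: {P}⁺ = {P}; {G}⁺ = {G} — none reach the full schema.
Any other superkey contains one of these as a subset, so there are no further candidate keys.

{D, G}; {G, P}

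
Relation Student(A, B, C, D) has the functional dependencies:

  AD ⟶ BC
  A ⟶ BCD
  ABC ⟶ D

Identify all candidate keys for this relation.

Attribute A never appears on the right-hand side of any dependency, so A must belong to every candidate key.
{A}⁺ = {A, B, C, D}, which is all of the schema, so {A} is the only candidate key.

{A}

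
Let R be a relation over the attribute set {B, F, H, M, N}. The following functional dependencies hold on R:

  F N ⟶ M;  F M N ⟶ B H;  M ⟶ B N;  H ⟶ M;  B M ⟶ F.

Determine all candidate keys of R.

{H}, {M}, {F, N}

{H}⁺: H→M adds M; M→BN adds B, N; BM→F adds F → {B, F, H, M, N}.
{M}⁺: M→BN adds B, N; BM→F adds F; FMN→BH adds H → {B, F, H, M, N}.
{F, N}⁺: FN→M adds M; FMN→BH adds B, H → {B, F, H, M, N}. Minimal: {N}⁺ = {N}; {F}⁺ = {F} — none reach the full schema.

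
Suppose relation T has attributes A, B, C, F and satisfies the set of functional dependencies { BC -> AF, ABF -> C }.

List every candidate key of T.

Attribute B never appears on the right-hand side of any dependency, so B must belong to every candidate key.
{B}⁺ = {B}, which is not all of the schema, so we must add further attributes.
{B, C}⁺: BC→AF adds A, F → {A, B, C, F}. Minimal: {C}⁺ = {C}; {B}⁺ = {B} — none reach the full schema.
{A, B, F}⁺: ABF→C adds C → {A, B, C, F}. Minimal: {B, F}⁺ = {B, F}; {A, F}⁺ = {A, F}; {A, B}⁺ = {A, B} — none reach the full schema.

BC, ABF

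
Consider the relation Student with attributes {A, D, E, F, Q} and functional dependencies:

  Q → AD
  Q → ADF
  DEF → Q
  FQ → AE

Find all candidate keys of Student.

{Q}; {D, E, F}

{Q}⁺: Q→AD adds A, D; Q→ADF adds F; FQ→AE adds E → {A, D, E, F, Q}.
{D, E, F}⁺: DEF→Q adds Q; FQ→AE adds A → {A, D, E, F, Q}. Minimal: {E, F}⁺ = {E, F}; {D, F}⁺ = {D, F}; {D, E}⁺ = {D, E} — none reach the full schema.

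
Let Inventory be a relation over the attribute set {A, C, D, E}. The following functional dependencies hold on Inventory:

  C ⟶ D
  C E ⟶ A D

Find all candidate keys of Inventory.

Attributes C, E never appear on any right-hand side, so every candidate key must contain {C, E}.
{C, E}⁺ = {A, C, D, E}, which is all of the schema, so {C, E} is the only candidate key.

{C, E}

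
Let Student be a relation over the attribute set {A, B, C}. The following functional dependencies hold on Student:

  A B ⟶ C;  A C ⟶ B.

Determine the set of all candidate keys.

Attribute A never appears on the right-hand side of any dependency, so A must belong to every candidate key.
{A}⁺ = {A}, which is not all of the schema, so we must add further attributes.
{A, B}⁺: AB→C adds C → {A, B, C}. Minimal: {B}⁺ = {B}; {A}⁺ = {A} — none reach the full schema.
{A, C}⁺: AC→B adds B → {A, B, C}. Minimal: {C}⁺ = {C}; {A}⁺ = {A} — none reach the full schema.
Any other superkey contains one of these as a subset, so there are no further candidate keys.

AB, AC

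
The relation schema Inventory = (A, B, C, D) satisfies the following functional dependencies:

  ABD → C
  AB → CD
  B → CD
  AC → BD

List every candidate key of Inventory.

(A, B), (A, C)

Attribute A never appears on the right-hand side of any dependency, so A must belong to every candidate key.
{A}⁺ = {A}, which is not all of the schema, so we must add further attributes.
{A, B}⁺: AB→CD adds C, D → {A, B, C, D}. Minimal: {B}⁺ = {B, C, D}; {A}⁺ = {A} — none reach the full schema.
{A, C}⁺: AC→BD adds B, D → {A, B, C, D}. Minimal: {C}⁺ = {C}; {A}⁺ = {A} — none reach the full schema.
Any other superkey contains one of these as a subset, so there are no further candidate keys.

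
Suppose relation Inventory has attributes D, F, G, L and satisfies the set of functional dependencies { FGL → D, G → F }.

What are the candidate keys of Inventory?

Attributes G, L never appear on any right-hand side, so every candidate key must contain {G, L}.
{G, L}⁺ = {D, F, G, L}, which is all of the schema, so {G, L} is the only candidate key.

{G, L}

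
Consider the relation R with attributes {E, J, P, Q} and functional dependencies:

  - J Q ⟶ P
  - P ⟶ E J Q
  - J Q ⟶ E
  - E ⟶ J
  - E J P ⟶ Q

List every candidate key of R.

{P}⁺: P→EJQ adds E, J, Q → {E, J, P, Q}.
{E, Q}⁺: E→J adds J; JQ→P adds P → {E, J, P, Q}. Minimal: {Q}⁺ = {Q}; {E}⁺ = {E, J} — none reach the full schema.
{J, Q}⁺: JQ→P adds P; P→EJQ adds E → {E, J, P, Q}. Minimal: {Q}⁺ = {Q}; {J}⁺ = {J} — none reach the full schema.

{P}; {E, Q}; {J, Q}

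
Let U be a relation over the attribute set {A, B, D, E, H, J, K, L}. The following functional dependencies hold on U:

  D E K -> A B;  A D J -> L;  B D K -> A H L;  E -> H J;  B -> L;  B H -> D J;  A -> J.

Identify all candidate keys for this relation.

Attributes E, K never appear on any right-hand side, so every candidate key must contain {E, K}.
{E, K}⁺ = {E, H, J, K}, which is not all of the schema, so we must add further attributes.
{B, E, K}⁺: E→HJ adds H, J; B→L adds L; BH→DJ adds D; DEK→AB adds A → {A, B, D, E, H, J, K, L}.
{D, E, K}⁺: DEK→AB adds A, B; BDK→AHL adds H, L; E→HJ adds J → {A, B, D, E, H, J, K, L}.

(B, E, K), (D, E, K)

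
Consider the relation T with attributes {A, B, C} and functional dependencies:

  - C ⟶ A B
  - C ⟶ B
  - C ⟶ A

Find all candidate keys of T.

{C}

Attribute C never appears on the right-hand side of any dependency, so C must belong to every candidate key.
{C}⁺ = {A, B, C}, which is all of the schema, so {C} is the only candidate key.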